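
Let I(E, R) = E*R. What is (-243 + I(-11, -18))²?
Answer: 2025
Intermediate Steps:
(-243 + I(-11, -18))² = (-243 - 11*(-18))² = (-243 + 198)² = (-45)² = 2025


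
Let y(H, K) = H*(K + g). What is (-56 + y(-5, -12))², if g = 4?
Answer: 256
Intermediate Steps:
y(H, K) = H*(4 + K) (y(H, K) = H*(K + 4) = H*(4 + K))
(-56 + y(-5, -12))² = (-56 - 5*(4 - 12))² = (-56 - 5*(-8))² = (-56 + 40)² = (-16)² = 256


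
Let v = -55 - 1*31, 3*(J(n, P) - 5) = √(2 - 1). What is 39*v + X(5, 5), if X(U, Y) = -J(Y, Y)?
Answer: -10078/3 ≈ -3359.3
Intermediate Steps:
J(n, P) = 16/3 (J(n, P) = 5 + √(2 - 1)/3 = 5 + √1/3 = 5 + (⅓)*1 = 5 + ⅓ = 16/3)
X(U, Y) = -16/3 (X(U, Y) = -1*16/3 = -16/3)
v = -86 (v = -55 - 31 = -86)
39*v + X(5, 5) = 39*(-86) - 16/3 = -3354 - 16/3 = -10078/3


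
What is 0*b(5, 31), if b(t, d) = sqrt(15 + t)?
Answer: 0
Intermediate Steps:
0*b(5, 31) = 0*sqrt(15 + 5) = 0*sqrt(20) = 0*(2*sqrt(5)) = 0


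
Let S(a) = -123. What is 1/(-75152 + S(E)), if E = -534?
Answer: -1/75275 ≈ -1.3285e-5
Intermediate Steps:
1/(-75152 + S(E)) = 1/(-75152 - 123) = 1/(-75275) = -1/75275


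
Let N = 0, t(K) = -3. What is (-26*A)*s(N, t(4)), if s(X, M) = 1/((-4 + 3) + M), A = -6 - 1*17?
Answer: -299/2 ≈ -149.50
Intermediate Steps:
A = -23 (A = -6 - 17 = -23)
s(X, M) = 1/(-1 + M)
(-26*A)*s(N, t(4)) = (-26*(-23))/(-1 - 3) = 598/(-4) = 598*(-¼) = -299/2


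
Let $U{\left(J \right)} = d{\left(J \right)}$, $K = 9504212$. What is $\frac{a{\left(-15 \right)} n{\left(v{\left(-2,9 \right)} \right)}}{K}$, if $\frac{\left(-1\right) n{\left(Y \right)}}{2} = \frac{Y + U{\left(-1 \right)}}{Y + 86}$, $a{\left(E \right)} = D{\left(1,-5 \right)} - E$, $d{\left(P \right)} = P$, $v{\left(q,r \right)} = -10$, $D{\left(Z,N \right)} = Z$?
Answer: $\frac{22}{45145007} \approx 4.8732 \cdot 10^{-7}$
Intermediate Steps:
$a{\left(E \right)} = 1 - E$
$U{\left(J \right)} = J$
$n{\left(Y \right)} = - \frac{2 \left(-1 + Y\right)}{86 + Y}$ ($n{\left(Y \right)} = - 2 \frac{Y - 1}{Y + 86} = - 2 \frac{-1 + Y}{86 + Y} = - \frac{2 \left(-1 + Y\right)}{86 + Y}$)
$\frac{a{\left(-15 \right)} n{\left(v{\left(-2,9 \right)} \right)}}{K} = \frac{\left(1 - -15\right) \frac{2 \left(1 - -10\right)}{86 - 10}}{9504212} = \left(1 + 15\right) \frac{2 \left(1 + 10\right)}{76} \cdot \frac{1}{9504212} = 16 \cdot 2 \cdot \frac{1}{76} \cdot 11 \cdot \frac{1}{9504212} = 16 \cdot \frac{11}{38} \cdot \frac{1}{9504212} = \frac{88}{19} \cdot \frac{1}{9504212} = \frac{22}{45145007}$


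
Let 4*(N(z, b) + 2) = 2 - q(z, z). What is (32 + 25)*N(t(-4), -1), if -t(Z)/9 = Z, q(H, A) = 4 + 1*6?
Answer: -228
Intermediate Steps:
q(H, A) = 10 (q(H, A) = 4 + 6 = 10)
t(Z) = -9*Z
N(z, b) = -4 (N(z, b) = -2 + (2 - 1*10)/4 = -2 + (2 - 10)/4 = -2 + (1/4)*(-8) = -2 - 2 = -4)
(32 + 25)*N(t(-4), -1) = (32 + 25)*(-4) = 57*(-4) = -228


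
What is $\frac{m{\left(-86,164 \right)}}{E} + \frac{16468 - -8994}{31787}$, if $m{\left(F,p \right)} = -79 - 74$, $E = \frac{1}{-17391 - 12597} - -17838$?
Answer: $\frac{709181073242}{894931102639} \approx 0.79244$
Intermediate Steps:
$E = \frac{534925943}{29988}$ ($E = \frac{1}{-29988} + 17838 = - \frac{1}{29988} + 17838 = \frac{534925943}{29988} \approx 17838.0$)
$m{\left(F,p \right)} = -153$ ($m{\left(F,p \right)} = -79 - 74 = -153$)
$\frac{m{\left(-86,164 \right)}}{E} + \frac{16468 - -8994}{31787} = - \frac{153}{\frac{534925943}{29988}} + \frac{16468 - -8994}{31787} = \left(-153\right) \frac{29988}{534925943} + \left(16468 + 8994\right) \frac{1}{31787} = - \frac{4588164}{534925943} + 25462 \cdot \frac{1}{31787} = - \frac{4588164}{534925943} + \frac{25462}{31787} = \frac{709181073242}{894931102639}$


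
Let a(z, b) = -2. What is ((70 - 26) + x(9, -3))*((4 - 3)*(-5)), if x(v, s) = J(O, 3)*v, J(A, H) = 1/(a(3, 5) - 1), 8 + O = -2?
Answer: -205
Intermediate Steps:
O = -10 (O = -8 - 2 = -10)
J(A, H) = -1/3 (J(A, H) = 1/(-2 - 1) = 1/(-3) = -1/3)
x(v, s) = -v/3
((70 - 26) + x(9, -3))*((4 - 3)*(-5)) = ((70 - 26) - 1/3*9)*((4 - 3)*(-5)) = (44 - 3)*(1*(-5)) = 41*(-5) = -205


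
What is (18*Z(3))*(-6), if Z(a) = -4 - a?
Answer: 756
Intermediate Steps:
(18*Z(3))*(-6) = (18*(-4 - 1*3))*(-6) = (18*(-4 - 3))*(-6) = (18*(-7))*(-6) = -126*(-6) = 756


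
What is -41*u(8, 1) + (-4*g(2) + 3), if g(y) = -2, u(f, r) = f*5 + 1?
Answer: -1670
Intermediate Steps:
u(f, r) = 1 + 5*f (u(f, r) = 5*f + 1 = 1 + 5*f)
-41*u(8, 1) + (-4*g(2) + 3) = -41*(1 + 5*8) + (-4*(-2) + 3) = -41*(1 + 40) + (8 + 3) = -41*41 + 11 = -1681 + 11 = -1670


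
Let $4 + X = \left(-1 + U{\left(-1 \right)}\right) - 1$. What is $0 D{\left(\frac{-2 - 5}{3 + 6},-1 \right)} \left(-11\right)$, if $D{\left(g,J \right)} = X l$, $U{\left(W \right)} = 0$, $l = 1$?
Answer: $0$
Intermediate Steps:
$X = -6$ ($X = -4 + \left(\left(-1 + 0\right) - 1\right) = -4 - 2 = -6$)
$D{\left(g,J \right)} = -6$ ($D{\left(g,J \right)} = \left(-6\right) 1 = -6$)
$0 D{\left(\frac{-2 - 5}{3 + 6},-1 \right)} \left(-11\right) = 0 \left(-6\right) \left(-11\right) = 0 \left(-11\right) = 0$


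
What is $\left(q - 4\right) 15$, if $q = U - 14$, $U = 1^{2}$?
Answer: $-255$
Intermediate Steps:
$U = 1$
$q = -13$ ($q = 1 - 14 = -13$)
$\left(q - 4\right) 15 = \left(-13 - 4\right) 15 = \left(-17\right) 15 = -255$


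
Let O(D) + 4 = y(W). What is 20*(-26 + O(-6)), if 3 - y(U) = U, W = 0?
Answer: -540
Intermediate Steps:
y(U) = 3 - U
O(D) = -1 (O(D) = -4 + (3 - 1*0) = -4 + (3 + 0) = -4 + 3 = -1)
20*(-26 + O(-6)) = 20*(-26 - 1) = 20*(-27) = -540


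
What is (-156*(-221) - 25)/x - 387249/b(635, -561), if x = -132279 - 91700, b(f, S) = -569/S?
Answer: -48658715758150/127444051 ≈ -3.8180e+5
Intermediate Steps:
x = -223979
(-156*(-221) - 25)/x - 387249/b(635, -561) = (-156*(-221) - 25)/(-223979) - 387249/((-569/(-561))) = (34476 - 25)*(-1/223979) - 387249/((-569*(-1/561))) = 34451*(-1/223979) - 387249/569/561 = -34451/223979 - 387249*561/569 = -34451/223979 - 217246689/569 = -48658715758150/127444051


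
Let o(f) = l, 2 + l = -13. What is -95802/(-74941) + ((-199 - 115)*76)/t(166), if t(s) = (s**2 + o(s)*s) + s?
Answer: 4137395/12440206 ≈ 0.33258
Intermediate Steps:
l = -15 (l = -2 - 13 = -15)
o(f) = -15
t(s) = s**2 - 14*s (t(s) = (s**2 - 15*s) + s = s**2 - 14*s)
-95802/(-74941) + ((-199 - 115)*76)/t(166) = -95802/(-74941) + ((-199 - 115)*76)/((166*(-14 + 166))) = -95802*(-1/74941) + (-314*76)/((166*152)) = 95802/74941 - 23864/25232 = 95802/74941 - 23864*1/25232 = 95802/74941 - 157/166 = 4137395/12440206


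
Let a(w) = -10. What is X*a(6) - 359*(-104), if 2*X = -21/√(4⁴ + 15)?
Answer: 37336 + 105*√271/271 ≈ 37342.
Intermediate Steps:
X = -21*√271/542 (X = (-21/√(4⁴ + 15))/2 = (-21/√(256 + 15))/2 = (-21*√271/271)/2 = -21*√271/542 ≈ -0.63783)
X*a(6) - 359*(-104) = -21*√271/542*(-10) - 359*(-104) = 105*√271/271 + 37336 = 37336 + 105*√271/271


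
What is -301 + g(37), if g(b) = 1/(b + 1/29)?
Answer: -323245/1074 ≈ -300.97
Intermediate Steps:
g(b) = 1/(1/29 + b) (g(b) = 1/(b + 1/29) = 1/(1/29 + b))
-301 + g(37) = -301 + 29/(1 + 29*37) = -301 + 29/(1 + 1073) = -301 + 29/1074 = -323245/1074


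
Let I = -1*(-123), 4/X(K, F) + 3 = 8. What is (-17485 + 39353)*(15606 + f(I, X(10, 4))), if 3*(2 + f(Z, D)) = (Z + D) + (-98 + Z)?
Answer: 1711564624/5 ≈ 3.4231e+8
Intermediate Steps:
X(K, F) = ⅘ (X(K, F) = 4/(-3 + 8) = 4/5 = 4*(⅕) = ⅘)
I = 123
f(Z, D) = -104/3 + D/3 + 2*Z/3 (f(Z, D) = -2 + ((Z + D) + (-98 + Z))/3 = -2 + ((D + Z) + (-98 + Z))/3 = -2 + (-98 + D + 2*Z)/3 = -2 + (-98/3 + D/3 + 2*Z/3) = -104/3 + D/3 + 2*Z/3)
(-17485 + 39353)*(15606 + f(I, X(10, 4))) = (-17485 + 39353)*(15606 + (-104/3 + (⅓)*(⅘) + (⅔)*123)) = 21868*(15606 + (-104/3 + 4/15 + 82)) = 21868*(15606 + 238/5) = 21868*(78268/5) = 1711564624/5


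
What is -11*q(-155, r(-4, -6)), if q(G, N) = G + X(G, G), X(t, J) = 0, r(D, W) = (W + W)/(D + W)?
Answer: 1705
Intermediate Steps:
r(D, W) = 2*W/(D + W) (r(D, W) = (2*W)/(D + W) = 2*W/(D + W))
q(G, N) = G (q(G, N) = G + 0 = G)
-11*q(-155, r(-4, -6)) = -11*(-155) = 1705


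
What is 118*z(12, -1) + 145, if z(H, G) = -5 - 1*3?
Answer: -799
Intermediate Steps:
z(H, G) = -8 (z(H, G) = -5 - 3 = -8)
118*z(12, -1) + 145 = 118*(-8) + 145 = -944 + 145 = -799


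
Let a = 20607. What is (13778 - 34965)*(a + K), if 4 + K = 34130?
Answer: -1159628071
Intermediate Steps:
K = 34126 (K = -4 + 34130 = 34126)
(13778 - 34965)*(a + K) = (13778 - 34965)*(20607 + 34126) = -21187*54733 = -1159628071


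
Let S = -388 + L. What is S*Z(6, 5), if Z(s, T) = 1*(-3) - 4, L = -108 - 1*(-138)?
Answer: 2506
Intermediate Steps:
L = 30 (L = -108 + 138 = 30)
Z(s, T) = -7 (Z(s, T) = -3 - 4 = -7)
S = -358 (S = -388 + 30 = -358)
S*Z(6, 5) = -358*(-7) = 2506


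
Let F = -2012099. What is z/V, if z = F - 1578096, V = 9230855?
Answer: -718039/1846171 ≈ -0.38893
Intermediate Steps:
z = -3590195 (z = -2012099 - 1578096 = -3590195)
z/V = -3590195/9230855 = -3590195*1/9230855 = -718039/1846171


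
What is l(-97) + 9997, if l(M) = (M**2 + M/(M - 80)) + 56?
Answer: 3444871/177 ≈ 19463.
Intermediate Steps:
l(M) = 56 + M**2 + M/(-80 + M) (l(M) = (M**2 + M/(-80 + M)) + 56 = 56 + M**2 + M/(-80 + M))
l(-97) + 9997 = (-4480 + (-97)**3 - 80*(-97)**2 + 57*(-97))/(-80 - 97) + 9997 = (-4480 - 912673 - 80*9409 - 5529)/(-177) + 9997 = -(-4480 - 912673 - 752720 - 5529)/177 + 9997 = -1/177*(-1675402) + 9997 = 1675402/177 + 9997 = 3444871/177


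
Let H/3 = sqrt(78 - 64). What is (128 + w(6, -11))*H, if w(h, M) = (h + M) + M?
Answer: 336*sqrt(14) ≈ 1257.2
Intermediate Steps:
w(h, M) = h + 2*M (w(h, M) = (M + h) + M = h + 2*M)
H = 3*sqrt(14) (H = 3*sqrt(78 - 64) = 3*sqrt(14) ≈ 11.225)
(128 + w(6, -11))*H = (128 + (6 + 2*(-11)))*(3*sqrt(14)) = (128 + (6 - 22))*(3*sqrt(14)) = (128 - 16)*(3*sqrt(14)) = 112*(3*sqrt(14)) = 336*sqrt(14)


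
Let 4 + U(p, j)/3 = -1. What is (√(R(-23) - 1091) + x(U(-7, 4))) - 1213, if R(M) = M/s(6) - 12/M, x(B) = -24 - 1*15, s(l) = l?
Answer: -1252 + I*√20840070/138 ≈ -1252.0 + 33.08*I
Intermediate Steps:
U(p, j) = -15 (U(p, j) = -12 + 3*(-1) = -12 - 3 = -15)
x(B) = -39 (x(B) = -24 - 15 = -39)
R(M) = -12/M + M/6 (R(M) = M/6 - 12/M = -12/M + M/6)
(√(R(-23) - 1091) + x(U(-7, 4))) - 1213 = (√((-12/(-23) + (⅙)*(-23)) - 1091) - 39) - 1213 = (√((-12*(-1/23) - 23/6) - 1091) - 39) - 1213 = (√((12/23 - 23/6) - 1091) - 39) - 1213 = (√(-457/138 - 1091) - 39) - 1213 = (√(-151015/138) - 39) - 1213 = (I*√20840070/138 - 39) - 1213 = (-39 + I*√20840070/138) - 1213 = -1252 + I*√20840070/138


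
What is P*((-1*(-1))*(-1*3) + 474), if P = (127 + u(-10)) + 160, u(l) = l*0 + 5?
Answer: 137532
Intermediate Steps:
u(l) = 5 (u(l) = 0 + 5 = 5)
P = 292 (P = (127 + 5) + 160 = 132 + 160 = 292)
P*((-1*(-1))*(-1*3) + 474) = 292*((-1*(-1))*(-1*3) + 474) = 292*(1*(-3) + 474) = 292*(-3 + 474) = 292*471 = 137532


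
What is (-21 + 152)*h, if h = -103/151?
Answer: -13493/151 ≈ -89.358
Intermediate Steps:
h = -103/151 (h = -103*1/151 = -103/151 ≈ -0.68212)
(-21 + 152)*h = (-21 + 152)*(-103/151) = 131*(-103/151) = -13493/151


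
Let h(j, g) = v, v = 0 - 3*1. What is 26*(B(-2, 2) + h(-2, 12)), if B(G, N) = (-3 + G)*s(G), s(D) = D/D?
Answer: -208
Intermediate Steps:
s(D) = 1
v = -3 (v = 0 - 3 = -3)
h(j, g) = -3
B(G, N) = -3 + G (B(G, N) = (-3 + G)*1 = -3 + G)
26*(B(-2, 2) + h(-2, 12)) = 26*((-3 - 2) - 3) = 26*(-5 - 3) = 26*(-8) = -208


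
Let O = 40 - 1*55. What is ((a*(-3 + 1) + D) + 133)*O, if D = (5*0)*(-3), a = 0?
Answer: -1995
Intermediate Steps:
O = -15 (O = 40 - 55 = -15)
D = 0 (D = 0*(-3) = 0)
((a*(-3 + 1) + D) + 133)*O = ((0*(-3 + 1) + 0) + 133)*(-15) = ((0*(-2) + 0) + 133)*(-15) = ((0 + 0) + 133)*(-15) = (0 + 133)*(-15) = 133*(-15) = -1995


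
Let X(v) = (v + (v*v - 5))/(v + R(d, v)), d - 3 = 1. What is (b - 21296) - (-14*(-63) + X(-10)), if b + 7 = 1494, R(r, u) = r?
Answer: -124061/6 ≈ -20677.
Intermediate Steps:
d = 4 (d = 3 + 1 = 4)
b = 1487 (b = -7 + 1494 = 1487)
X(v) = (-5 + v + v²)/(4 + v) (X(v) = (v + (v*v - 5))/(v + 4) = (v + (v² - 5))/(4 + v) = (v + (-5 + v²))/(4 + v) = (-5 + v + v²)/(4 + v))
(b - 21296) - (-14*(-63) + X(-10)) = (1487 - 21296) - (-14*(-63) + (-5 - 10 + (-10)²)/(4 - 10)) = -19809 - (882 + (-5 - 10 + 100)/(-6)) = -19809 - (882 - ⅙*85) = -19809 - (882 - 85/6) = -19809 - 1*5207/6 = -19809 - 5207/6 = -124061/6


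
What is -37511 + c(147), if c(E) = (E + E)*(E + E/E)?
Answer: 6001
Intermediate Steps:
c(E) = 2*E*(1 + E) (c(E) = (2*E)*(E + 1) = (2*E)*(1 + E) = 2*E*(1 + E))
-37511 + c(147) = -37511 + 2*147*(1 + 147) = -37511 + 2*147*148 = -37511 + 43512 = 6001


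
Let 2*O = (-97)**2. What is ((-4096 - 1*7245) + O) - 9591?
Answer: -32455/2 ≈ -16228.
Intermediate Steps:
O = 9409/2 (O = (1/2)*(-97)**2 = (1/2)*9409 = 9409/2 ≈ 4704.5)
((-4096 - 1*7245) + O) - 9591 = ((-4096 - 1*7245) + 9409/2) - 9591 = ((-4096 - 7245) + 9409/2) - 9591 = (-11341 + 9409/2) - 9591 = -13273/2 - 9591 = -32455/2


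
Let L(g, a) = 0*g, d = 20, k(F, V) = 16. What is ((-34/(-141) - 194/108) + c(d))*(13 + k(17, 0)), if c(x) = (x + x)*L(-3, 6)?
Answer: -114463/2538 ≈ -45.100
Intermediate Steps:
L(g, a) = 0
c(x) = 0 (c(x) = (x + x)*0 = (2*x)*0 = 0)
((-34/(-141) - 194/108) + c(d))*(13 + k(17, 0)) = ((-34/(-141) - 194/108) + 0)*(13 + 16) = ((-34*(-1/141) - 194*1/108) + 0)*29 = ((34/141 - 97/54) + 0)*29 = (-3947/2538 + 0)*29 = -3947/2538*29 = -114463/2538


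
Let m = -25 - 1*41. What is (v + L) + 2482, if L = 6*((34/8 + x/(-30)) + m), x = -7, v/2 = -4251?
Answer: -63891/10 ≈ -6389.1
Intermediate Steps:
v = -8502 (v = 2*(-4251) = -8502)
m = -66 (m = -25 - 41 = -66)
L = -3691/10 (L = 6*((34/8 - 7/(-30)) - 66) = 6*((34*(⅛) - 7*(-1/30)) - 66) = 6*((17/4 + 7/30) - 66) = 6*(269/60 - 66) = 6*(-3691/60) = -3691/10 ≈ -369.10)
(v + L) + 2482 = (-8502 - 3691/10) + 2482 = -88711/10 + 2482 = -63891/10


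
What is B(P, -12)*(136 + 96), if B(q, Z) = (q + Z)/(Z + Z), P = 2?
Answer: 290/3 ≈ 96.667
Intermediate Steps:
B(q, Z) = (Z + q)/(2*Z) (B(q, Z) = (Z + q)/((2*Z)) = (Z + q)*(1/(2*Z)) = (Z + q)/(2*Z))
B(P, -12)*(136 + 96) = ((1/2)*(-12 + 2)/(-12))*(136 + 96) = ((1/2)*(-1/12)*(-10))*232 = (5/12)*232 = 290/3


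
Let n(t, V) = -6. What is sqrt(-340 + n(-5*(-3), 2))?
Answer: I*sqrt(346) ≈ 18.601*I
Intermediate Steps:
sqrt(-340 + n(-5*(-3), 2)) = sqrt(-340 - 6) = sqrt(-346) = I*sqrt(346)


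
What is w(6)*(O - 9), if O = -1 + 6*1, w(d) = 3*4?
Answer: -48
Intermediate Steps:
w(d) = 12
O = 5 (O = -1 + 6 = 5)
w(6)*(O - 9) = 12*(5 - 9) = 12*(-4) = -48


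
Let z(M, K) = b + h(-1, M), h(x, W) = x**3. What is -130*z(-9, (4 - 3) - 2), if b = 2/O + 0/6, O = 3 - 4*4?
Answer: 150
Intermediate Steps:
O = -13 (O = 3 - 16 = -13)
b = -2/13 (b = 2/(-13) + 0/6 = 2*(-1/13) + 0*(1/6) = -2/13 + 0 = -2/13 ≈ -0.15385)
z(M, K) = -15/13 (z(M, K) = -2/13 + (-1)**3 = -2/13 - 1 = -15/13)
-130*z(-9, (4 - 3) - 2) = -130*(-15/13) = 150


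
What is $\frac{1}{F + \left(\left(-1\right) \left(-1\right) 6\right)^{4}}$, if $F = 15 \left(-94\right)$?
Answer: $- \frac{1}{114} \approx -0.0087719$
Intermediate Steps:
$F = -1410$
$\frac{1}{F + \left(\left(-1\right) \left(-1\right) 6\right)^{4}} = \frac{1}{-1410 + \left(\left(-1\right) \left(-1\right) 6\right)^{4}} = \frac{1}{-1410 + \left(1 \cdot 6\right)^{4}} = \frac{1}{-1410 + 6^{4}} = \frac{1}{-1410 + 1296} = \frac{1}{-114} = - \frac{1}{114}$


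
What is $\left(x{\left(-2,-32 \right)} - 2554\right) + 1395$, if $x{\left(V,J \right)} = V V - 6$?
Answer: $-1161$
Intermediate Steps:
$x{\left(V,J \right)} = -6 + V^{2}$ ($x{\left(V,J \right)} = V^{2} - 6 = -6 + V^{2}$)
$\left(x{\left(-2,-32 \right)} - 2554\right) + 1395 = \left(\left(-6 + \left(-2\right)^{2}\right) - 2554\right) + 1395 = \left(\left(-6 + 4\right) - 2554\right) + 1395 = \left(-2 - 2554\right) + 1395 = -2556 + 1395 = -1161$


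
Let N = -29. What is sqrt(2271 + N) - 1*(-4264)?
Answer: 4264 + sqrt(2242) ≈ 4311.4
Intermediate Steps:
sqrt(2271 + N) - 1*(-4264) = sqrt(2271 - 29) - 1*(-4264) = sqrt(2242) + 4264 = 4264 + sqrt(2242)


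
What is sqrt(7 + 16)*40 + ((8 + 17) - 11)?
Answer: 14 + 40*sqrt(23) ≈ 205.83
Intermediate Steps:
sqrt(7 + 16)*40 + ((8 + 17) - 11) = sqrt(23)*40 + (25 - 11) = 40*sqrt(23) + 14 = 14 + 40*sqrt(23)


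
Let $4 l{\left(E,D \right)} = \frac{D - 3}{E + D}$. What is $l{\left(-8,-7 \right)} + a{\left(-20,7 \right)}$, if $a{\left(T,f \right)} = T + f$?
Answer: $- \frac{77}{6} \approx -12.833$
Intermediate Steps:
$l{\left(E,D \right)} = \frac{-3 + D}{4 \left(D + E\right)}$ ($l{\left(E,D \right)} = \frac{\left(D - 3\right) \frac{1}{E + D}}{4} = \frac{\left(-3 + D\right) \frac{1}{D + E}}{4} = \frac{\frac{1}{D + E} \left(-3 + D\right)}{4} = \frac{-3 + D}{4 \left(D + E\right)}$)
$l{\left(-8,-7 \right)} + a{\left(-20,7 \right)} = \frac{-3 - 7}{4 \left(-7 - 8\right)} + \left(-20 + 7\right) = \frac{1}{4} \frac{1}{-15} \left(-10\right) - 13 = \frac{1}{4} \left(- \frac{1}{15}\right) \left(-10\right) - 13 = \frac{1}{6} - 13 = - \frac{77}{6}$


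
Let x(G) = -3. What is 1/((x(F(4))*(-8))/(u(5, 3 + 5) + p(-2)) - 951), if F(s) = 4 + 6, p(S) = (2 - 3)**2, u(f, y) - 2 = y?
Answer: -11/10437 ≈ -0.0010539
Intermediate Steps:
u(f, y) = 2 + y
p(S) = 1 (p(S) = (-1)**2 = 1)
F(s) = 10
1/((x(F(4))*(-8))/(u(5, 3 + 5) + p(-2)) - 951) = 1/((-3*(-8))/((2 + (3 + 5)) + 1) - 951) = 1/(24/((2 + 8) + 1) - 951) = 1/(24/(10 + 1) - 951) = 1/(24/11 - 951) = 1/(-10437/11) = -11/10437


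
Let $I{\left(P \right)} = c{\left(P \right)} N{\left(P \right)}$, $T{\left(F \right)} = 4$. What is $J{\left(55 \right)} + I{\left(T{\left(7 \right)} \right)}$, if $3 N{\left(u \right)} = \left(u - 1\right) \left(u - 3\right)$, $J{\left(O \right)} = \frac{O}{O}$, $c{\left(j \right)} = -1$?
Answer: $0$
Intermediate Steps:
$J{\left(O \right)} = 1$
$N{\left(u \right)} = \frac{\left(-1 + u\right) \left(-3 + u\right)}{3}$ ($N{\left(u \right)} = \frac{\left(u - 1\right) \left(u - 3\right)}{3} = \frac{\left(-1 + u\right) \left(-3 + u\right)}{3}$)
$I{\left(P \right)} = -1 - \frac{P^{2}}{3} + \frac{4 P}{3}$ ($I{\left(P \right)} = - (1 - \frac{4 P}{3} + \frac{P^{2}}{3}) = -1 - \frac{P^{2}}{3} + \frac{4 P}{3}$)
$J{\left(55 \right)} + I{\left(T{\left(7 \right)} \right)} = 1 - \left(- \frac{13}{3} + \frac{16}{3}\right) = 1 - 1 = 0$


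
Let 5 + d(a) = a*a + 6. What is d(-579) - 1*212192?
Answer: 123050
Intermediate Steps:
d(a) = 1 + a² (d(a) = -5 + (a*a + 6) = -5 + (a² + 6) = -5 + (6 + a²) = 1 + a²)
d(-579) - 1*212192 = (1 + (-579)²) - 1*212192 = (1 + 335241) - 212192 = 335242 - 212192 = 123050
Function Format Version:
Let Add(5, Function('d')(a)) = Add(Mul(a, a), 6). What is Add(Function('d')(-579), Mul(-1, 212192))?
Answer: 123050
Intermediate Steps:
Function('d')(a) = Add(1, Pow(a, 2)) (Function('d')(a) = Add(-5, Add(Mul(a, a), 6)) = Add(-5, Add(Pow(a, 2), 6)) = Add(-5, Add(6, Pow(a, 2))) = Add(1, Pow(a, 2)))
Add(Function('d')(-579), Mul(-1, 212192)) = Add(Add(1, Pow(-579, 2)), Mul(-1, 212192)) = Add(Add(1, 335241), -212192) = Add(335242, -212192) = 123050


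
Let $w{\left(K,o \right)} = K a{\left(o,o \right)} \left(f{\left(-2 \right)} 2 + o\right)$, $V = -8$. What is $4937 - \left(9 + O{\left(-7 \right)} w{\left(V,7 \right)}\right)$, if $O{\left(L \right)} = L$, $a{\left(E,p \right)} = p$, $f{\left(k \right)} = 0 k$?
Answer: $2184$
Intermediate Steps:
$f{\left(k \right)} = 0$
$w{\left(K,o \right)} = K o^{2}$ ($w{\left(K,o \right)} = K o \left(0 \cdot 2 + o\right) = K o \left(0 + o\right) = K o o = K o^{2}$)
$4937 - \left(9 + O{\left(-7 \right)} w{\left(V,7 \right)}\right) = 4937 - \left(9 - 7 \left(- 8 \cdot 7^{2}\right)\right) = 4937 - \left(9 - 7 \left(\left(-8\right) 49\right)\right) = 4937 - \left(9 - -2744\right) = 4937 - \left(9 + 2744\right) = 4937 - 2753 = 2184$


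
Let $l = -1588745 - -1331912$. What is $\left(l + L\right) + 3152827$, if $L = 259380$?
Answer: $3155374$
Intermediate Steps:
$l = -256833$ ($l = -1588745 + 1331912 = -256833$)
$\left(l + L\right) + 3152827 = \left(-256833 + 259380\right) + 3152827 = 2547 + 3152827 = 3155374$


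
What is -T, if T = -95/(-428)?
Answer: -95/428 ≈ -0.22196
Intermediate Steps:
T = 95/428 (T = -95*(-1/428) = 95/428 ≈ 0.22196)
-T = -1*95/428 = -95/428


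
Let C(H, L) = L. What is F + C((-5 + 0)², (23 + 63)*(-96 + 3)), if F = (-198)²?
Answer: 31206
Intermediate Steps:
F = 39204
F + C((-5 + 0)², (23 + 63)*(-96 + 3)) = 39204 + (23 + 63)*(-96 + 3) = 39204 + 86*(-93) = 39204 - 7998 = 31206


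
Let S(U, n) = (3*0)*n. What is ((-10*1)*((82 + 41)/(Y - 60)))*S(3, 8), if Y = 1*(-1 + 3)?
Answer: 0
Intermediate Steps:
S(U, n) = 0 (S(U, n) = 0*n = 0)
Y = 2 (Y = 1*2 = 2)
((-10*1)*((82 + 41)/(Y - 60)))*S(3, 8) = ((-10*1)*((82 + 41)/(2 - 60)))*0 = -1230/(-58)*0 = -1230*(-1)/58*0 = -10*(-123/58)*0 = (615/29)*0 = 0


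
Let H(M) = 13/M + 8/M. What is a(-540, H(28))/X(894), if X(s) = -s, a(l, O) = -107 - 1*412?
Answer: 173/298 ≈ 0.58054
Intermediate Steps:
H(M) = 21/M
a(l, O) = -519 (a(l, O) = -107 - 412 = -519)
a(-540, H(28))/X(894) = -519/((-1*894)) = -519/(-894) = -519*(-1/894) = 173/298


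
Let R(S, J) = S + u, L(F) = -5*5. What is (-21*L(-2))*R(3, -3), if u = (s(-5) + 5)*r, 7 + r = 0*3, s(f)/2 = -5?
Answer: 19950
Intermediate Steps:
s(f) = -10 (s(f) = 2*(-5) = -10)
r = -7 (r = -7 + 0*3 = -7 + 0 = -7)
L(F) = -25
u = 35 (u = (-10 + 5)*(-7) = -5*(-7) = 35)
R(S, J) = 35 + S (R(S, J) = S + 35 = 35 + S)
(-21*L(-2))*R(3, -3) = (-21*(-25))*(35 + 3) = 525*38 = 19950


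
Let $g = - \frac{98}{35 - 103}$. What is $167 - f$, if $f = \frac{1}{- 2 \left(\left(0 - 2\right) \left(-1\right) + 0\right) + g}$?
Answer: $\frac{14563}{87} \approx 167.39$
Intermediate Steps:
$g = \frac{49}{34}$ ($g = - \frac{98}{35 - 103} = - \frac{98}{-68} = \left(-98\right) \left(- \frac{1}{68}\right) = \frac{49}{34} \approx 1.4412$)
$f = - \frac{34}{87}$ ($f = \frac{1}{- 2 \left(\left(0 - 2\right) \left(-1\right) + 0\right) + \frac{49}{34}} = \frac{1}{- 2 \left(\left(-2\right) \left(-1\right) + 0\right) + \frac{49}{34}} = \frac{1}{- 2 \left(2 + 0\right) + \frac{49}{34}} = \frac{1}{\left(-2\right) 2 + \frac{49}{34}} = \frac{1}{-4 + \frac{49}{34}} = \frac{1}{- \frac{87}{34}} = - \frac{34}{87} \approx -0.3908$)
$167 - f = 167 - - \frac{34}{87} = 167 + \frac{34}{87} = \frac{14563}{87}$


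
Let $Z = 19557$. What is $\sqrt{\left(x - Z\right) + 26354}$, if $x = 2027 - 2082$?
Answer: $\sqrt{6742} \approx 82.11$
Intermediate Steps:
$x = -55$
$\sqrt{\left(x - Z\right) + 26354} = \sqrt{\left(-55 - 19557\right) + 26354} = \sqrt{-19612 + 26354} = \sqrt{6742}$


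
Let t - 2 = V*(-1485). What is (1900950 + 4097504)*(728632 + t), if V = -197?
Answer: 6125495257266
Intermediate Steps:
t = 292547 (t = 2 - 197*(-1485) = 2 + 292545 = 292547)
(1900950 + 4097504)*(728632 + t) = (1900950 + 4097504)*(728632 + 292547) = 5998454*1021179 = 6125495257266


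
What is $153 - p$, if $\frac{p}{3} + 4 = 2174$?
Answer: $-6357$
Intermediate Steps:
$p = 6510$ ($p = -12 + 3 \cdot 2174 = -12 + 6522 = 6510$)
$153 - p = 153 - 6510 = -6357$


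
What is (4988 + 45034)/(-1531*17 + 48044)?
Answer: 16674/7339 ≈ 2.2720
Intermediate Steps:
(4988 + 45034)/(-1531*17 + 48044) = 50022/(-26027 + 48044) = 50022/22017 = 50022*(1/22017) = 16674/7339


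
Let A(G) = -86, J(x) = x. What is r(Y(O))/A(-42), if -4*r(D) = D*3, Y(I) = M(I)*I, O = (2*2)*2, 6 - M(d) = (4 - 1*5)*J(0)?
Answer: 18/43 ≈ 0.41860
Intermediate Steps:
M(d) = 6 (M(d) = 6 - (4 - 1*5)*0 = 6 - (4 - 5)*0 = 6 - (-1)*0 = 6 - 1*0 = 6 + 0 = 6)
O = 8 (O = 4*2 = 8)
Y(I) = 6*I
r(D) = -3*D/4 (r(D) = -D*3/4 = -3*D/4)
r(Y(O))/A(-42) = -9*8/2/(-86) = -¾*48*(-1/86) = -36*(-1/86) = 18/43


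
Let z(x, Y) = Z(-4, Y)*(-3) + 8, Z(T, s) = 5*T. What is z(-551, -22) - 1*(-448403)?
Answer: 448471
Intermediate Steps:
z(x, Y) = 68 (z(x, Y) = (5*(-4))*(-3) + 8 = -20*(-3) + 8 = 60 + 8 = 68)
z(-551, -22) - 1*(-448403) = 68 - 1*(-448403) = 68 + 448403 = 448471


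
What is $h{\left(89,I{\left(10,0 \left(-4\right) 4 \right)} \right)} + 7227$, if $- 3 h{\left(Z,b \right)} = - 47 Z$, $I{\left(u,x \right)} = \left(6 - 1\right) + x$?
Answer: $\frac{25864}{3} \approx 8621.3$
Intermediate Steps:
$I{\left(u,x \right)} = 5 + x$
$h{\left(Z,b \right)} = \frac{47 Z}{3}$ ($h{\left(Z,b \right)} = - \frac{\left(-47\right) Z}{3} = \frac{47 Z}{3}$)
$h{\left(89,I{\left(10,0 \left(-4\right) 4 \right)} \right)} + 7227 = \frac{47}{3} \cdot 89 + 7227 = \frac{4183}{3} + 7227 = \frac{25864}{3}$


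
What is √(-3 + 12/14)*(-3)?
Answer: -3*I*√105/7 ≈ -4.3915*I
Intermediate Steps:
√(-3 + 12/14)*(-3) = √(-3 + 12*(1/14))*(-3) = √(-3 + 6/7)*(-3) = √(-15/7)*(-3) = (I*√105/7)*(-3) = -3*I*√105/7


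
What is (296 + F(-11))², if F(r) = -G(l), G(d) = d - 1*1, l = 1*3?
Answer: 86436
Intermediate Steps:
l = 3
G(d) = -1 + d (G(d) = d - 1 = -1 + d)
F(r) = -2 (F(r) = -(-1 + 3) = -1*2 = -2)
(296 + F(-11))² = (296 - 2)² = 294² = 86436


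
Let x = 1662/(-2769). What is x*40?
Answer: -22160/923 ≈ -24.009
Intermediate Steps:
x = -554/923 (x = 1662*(-1/2769) = -554/923 ≈ -0.60022)
x*40 = -554/923*40 = -22160/923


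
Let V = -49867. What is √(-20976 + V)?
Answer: I*√70843 ≈ 266.16*I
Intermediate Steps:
√(-20976 + V) = √(-20976 - 49867) = √(-70843) = I*√70843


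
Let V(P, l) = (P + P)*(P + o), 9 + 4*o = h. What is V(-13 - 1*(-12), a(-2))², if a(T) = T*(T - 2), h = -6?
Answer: 361/4 ≈ 90.250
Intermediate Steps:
a(T) = T*(-2 + T)
o = -15/4 (o = -9/4 + (¼)*(-6) = -9/4 - 3/2 = -15/4 ≈ -3.7500)
V(P, l) = 2*P*(-15/4 + P) (V(P, l) = (P + P)*(P - 15/4) = (2*P)*(-15/4 + P) = 2*P*(-15/4 + P))
V(-13 - 1*(-12), a(-2))² = ((-13 - 1*(-12))*(-15 + 4*(-13 - 1*(-12)))/2)² = ((-13 + 12)*(-15 + 4*(-13 + 12))/2)² = ((½)*(-1)*(-15 + 4*(-1)))² = ((½)*(-1)*(-15 - 4))² = ((½)*(-1)*(-19))² = (19/2)² = 361/4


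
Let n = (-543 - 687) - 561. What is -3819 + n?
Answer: -5610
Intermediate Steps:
n = -1791 (n = -1230 - 561 = -1791)
-3819 + n = -3819 - 1791 = -5610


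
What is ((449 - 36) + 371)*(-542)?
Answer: -424928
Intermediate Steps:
((449 - 36) + 371)*(-542) = (413 + 371)*(-542) = 784*(-542) = -424928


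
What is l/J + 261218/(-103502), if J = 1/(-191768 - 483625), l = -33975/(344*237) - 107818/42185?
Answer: 119110420522405561259/59328358649560 ≈ 2.0076e+6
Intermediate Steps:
l = -3407807093/1146419560 (l = -33975/81528 - 107818*1/42185 = -33975*1/81528 - 107818/42185 = -11325/27176 - 107818/42185 = -3407807093/1146419560 ≈ -2.9726)
J = -1/675393 (J = 1/(-675393) = -1/675393 ≈ -1.4806e-6)
l/J + 261218/(-103502) = -3407807093/(1146419560*(-1/675393)) + 261218/(-103502) = -3407807093/1146419560*(-675393) + 261218*(-1/103502) = 2301609055962549/1146419560 - 130609/51751 = 119110420522405561259/59328358649560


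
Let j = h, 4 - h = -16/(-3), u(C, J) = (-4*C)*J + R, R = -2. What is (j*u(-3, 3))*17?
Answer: -2312/3 ≈ -770.67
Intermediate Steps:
u(C, J) = -2 - 4*C*J (u(C, J) = (-4*C)*J - 2 = -4*C*J - 2 = -2 - 4*C*J)
h = -4/3 (h = 4 - (-16)/(-3) = 4 - (-16)*(-1)/3 = 4 - 1*16/3 = 4 - 16/3 = -4/3 ≈ -1.3333)
j = -4/3 ≈ -1.3333
(j*u(-3, 3))*17 = -4*(-2 - 4*(-3)*3)/3*17 = -4*(-2 + 36)/3*17 = -4/3*34*17 = -136/3*17 = -2312/3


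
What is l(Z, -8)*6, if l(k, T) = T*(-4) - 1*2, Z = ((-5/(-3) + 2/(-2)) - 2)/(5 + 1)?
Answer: 180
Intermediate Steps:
Z = -2/9 (Z = ((-5*(-⅓) + 2*(-½)) - 2)/6 = ((5/3 - 1) - 2)*(⅙) = (⅔ - 2)*(⅙) = -4/3*⅙ = -2/9 ≈ -0.22222)
l(k, T) = -2 - 4*T (l(k, T) = -4*T - 2 = -2 - 4*T)
l(Z, -8)*6 = (-2 - 4*(-8))*6 = (-2 + 32)*6 = 30*6 = 180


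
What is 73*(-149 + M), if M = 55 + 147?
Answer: 3869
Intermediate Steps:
M = 202
73*(-149 + M) = 73*(-149 + 202) = 73*53 = 3869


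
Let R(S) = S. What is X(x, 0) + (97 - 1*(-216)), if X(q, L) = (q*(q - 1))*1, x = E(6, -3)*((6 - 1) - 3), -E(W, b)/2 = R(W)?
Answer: 913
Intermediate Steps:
E(W, b) = -2*W
x = -24 (x = (-2*6)*((6 - 1) - 3) = -12*(5 - 3) = -12*2 = -24)
X(q, L) = q*(-1 + q) (X(q, L) = (q*(-1 + q))*1 = q*(-1 + q))
X(x, 0) + (97 - 1*(-216)) = -24*(-1 - 24) + (97 - 1*(-216)) = -24*(-25) + (97 + 216) = 600 + 313 = 913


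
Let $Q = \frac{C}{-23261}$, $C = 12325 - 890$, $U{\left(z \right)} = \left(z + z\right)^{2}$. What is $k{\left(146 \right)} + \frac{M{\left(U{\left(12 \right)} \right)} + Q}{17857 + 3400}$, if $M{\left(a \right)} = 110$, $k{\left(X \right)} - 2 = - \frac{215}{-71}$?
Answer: $\frac{176702747014}{35106594467} \approx 5.0333$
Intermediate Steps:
$U{\left(z \right)} = 4 z^{2}$ ($U{\left(z \right)} = \left(2 z\right)^{2} = 4 z^{2}$)
$C = 11435$
$k{\left(X \right)} = \frac{357}{71}$ ($k{\left(X \right)} = 2 - \frac{215}{-71} = 2 - - \frac{215}{71} = 2 + \frac{215}{71} = \frac{357}{71}$)
$Q = - \frac{11435}{23261}$ ($Q = \frac{11435}{-23261} = 11435 \left(- \frac{1}{23261}\right) = - \frac{11435}{23261} \approx -0.4916$)
$k{\left(146 \right)} + \frac{M{\left(U{\left(12 \right)} \right)} + Q}{17857 + 3400} = \frac{357}{71} + \frac{110 - \frac{11435}{23261}}{17857 + 3400} = \frac{357}{71} + \frac{2547275}{23261 \cdot 21257} = \frac{357}{71} + \frac{2547275}{23261} \cdot \frac{1}{21257} = \frac{357}{71} + \frac{2547275}{494459077} = \frac{176702747014}{35106594467}$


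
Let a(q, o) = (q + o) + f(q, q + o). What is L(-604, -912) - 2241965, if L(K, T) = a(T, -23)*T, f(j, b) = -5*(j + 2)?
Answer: -5538845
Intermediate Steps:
f(j, b) = -10 - 5*j (f(j, b) = -5*(2 + j) = -10 - 5*j)
a(q, o) = -10 + o - 4*q (a(q, o) = (q + o) + (-10 - 5*q) = (o + q) + (-10 - 5*q) = -10 + o - 4*q)
L(K, T) = T*(-33 - 4*T) (L(K, T) = (-10 - 23 - 4*T)*T = (-33 - 4*T)*T = T*(-33 - 4*T))
L(-604, -912) - 2241965 = -1*(-912)*(33 + 4*(-912)) - 2241965 = -1*(-912)*(33 - 3648) - 2241965 = -1*(-912)*(-3615) - 2241965 = -3296880 - 2241965 = -5538845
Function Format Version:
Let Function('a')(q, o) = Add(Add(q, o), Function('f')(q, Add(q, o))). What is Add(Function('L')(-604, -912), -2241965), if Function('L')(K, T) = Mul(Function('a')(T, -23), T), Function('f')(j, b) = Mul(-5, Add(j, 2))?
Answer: -5538845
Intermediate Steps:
Function('f')(j, b) = Add(-10, Mul(-5, j)) (Function('f')(j, b) = Mul(-5, Add(2, j)) = Add(-10, Mul(-5, j)))
Function('a')(q, o) = Add(-10, o, Mul(-4, q)) (Function('a')(q, o) = Add(Add(q, o), Add(-10, Mul(-5, q))) = Add(Add(o, q), Add(-10, Mul(-5, q))) = Add(-10, o, Mul(-4, q)))
Function('L')(K, T) = Mul(T, Add(-33, Mul(-4, T))) (Function('L')(K, T) = Mul(Add(-10, -23, Mul(-4, T)), T) = Mul(Add(-33, Mul(-4, T)), T) = Mul(T, Add(-33, Mul(-4, T))))
Add(Function('L')(-604, -912), -2241965) = Add(Mul(-1, -912, Add(33, Mul(4, -912))), -2241965) = Add(Mul(-1, -912, Add(33, -3648)), -2241965) = Add(Mul(-1, -912, -3615), -2241965) = Add(-3296880, -2241965) = -5538845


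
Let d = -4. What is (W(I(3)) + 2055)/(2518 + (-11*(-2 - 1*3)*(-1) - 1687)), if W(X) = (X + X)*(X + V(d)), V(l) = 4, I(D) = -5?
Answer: 2065/776 ≈ 2.6611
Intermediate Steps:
W(X) = 2*X*(4 + X) (W(X) = (X + X)*(X + 4) = (2*X)*(4 + X) = 2*X*(4 + X))
(W(I(3)) + 2055)/(2518 + (-11*(-2 - 1*3)*(-1) - 1687)) = (2*(-5)*(4 - 5) + 2055)/(2518 + (-11*(-2 - 1*3)*(-1) - 1687)) = (2*(-5)*(-1) + 2055)/(2518 + (-11*(-2 - 3)*(-1) - 1687)) = (10 + 2055)/(2518 + (-11*(-5)*(-1) - 1687)) = 2065/(2518 + (55*(-1) - 1687)) = 2065/(2518 + (-55 - 1687)) = 2065/(2518 - 1742) = 2065/776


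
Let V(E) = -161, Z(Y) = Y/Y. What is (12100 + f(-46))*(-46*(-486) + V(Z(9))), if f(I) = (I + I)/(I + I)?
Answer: 268581695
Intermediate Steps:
Z(Y) = 1
f(I) = 1 (f(I) = (2*I)/((2*I)) = (2*I)*(1/(2*I)) = 1)
(12100 + f(-46))*(-46*(-486) + V(Z(9))) = (12100 + 1)*(-46*(-486) - 161) = 12101*(22356 - 161) = 12101*22195 = 268581695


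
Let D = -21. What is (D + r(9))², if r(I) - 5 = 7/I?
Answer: 18769/81 ≈ 231.72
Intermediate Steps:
r(I) = 5 + 7/I
(D + r(9))² = (-21 + (5 + 7/9))² = (-21 + 52/9)² = (-137/9)² = 18769/81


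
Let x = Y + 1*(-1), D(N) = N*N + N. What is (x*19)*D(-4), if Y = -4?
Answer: -1140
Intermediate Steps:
D(N) = N + N² (D(N) = N² + N = N + N²)
x = -5 (x = -4 + 1*(-1) = -4 - 1 = -5)
(x*19)*D(-4) = (-5*19)*(-4*(1 - 4)) = -(-380)*(-3) = -95*12 = -1140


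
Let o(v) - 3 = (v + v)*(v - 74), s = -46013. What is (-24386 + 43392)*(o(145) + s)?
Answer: -483132520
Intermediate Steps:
o(v) = 3 + 2*v*(-74 + v) (o(v) = 3 + (v + v)*(v - 74) = 3 + (2*v)*(-74 + v) = 3 + 2*v*(-74 + v))
(-24386 + 43392)*(o(145) + s) = (-24386 + 43392)*((3 - 148*145 + 2*145²) - 46013) = 19006*((3 - 21460 + 2*21025) - 46013) = 19006*((3 - 21460 + 42050) - 46013) = 19006*(20593 - 46013) = 19006*(-25420) = -483132520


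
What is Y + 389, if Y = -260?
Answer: 129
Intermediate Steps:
Y + 389 = -260 + 389 = 129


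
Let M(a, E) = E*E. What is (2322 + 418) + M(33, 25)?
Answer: 3365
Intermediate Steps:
M(a, E) = E²
(2322 + 418) + M(33, 25) = (2322 + 418) + 25² = 2740 + 625 = 3365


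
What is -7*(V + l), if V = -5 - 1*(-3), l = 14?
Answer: -84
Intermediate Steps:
V = -2 (V = -5 + 3 = -2)
-7*(V + l) = -7*(-2 + 14) = -7*12 = -84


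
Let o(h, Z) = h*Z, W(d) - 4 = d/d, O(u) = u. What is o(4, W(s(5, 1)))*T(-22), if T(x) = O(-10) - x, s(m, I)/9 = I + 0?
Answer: 240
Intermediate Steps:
s(m, I) = 9*I (s(m, I) = 9*(I + 0) = 9*I)
T(x) = -10 - x
W(d) = 5 (W(d) = 4 + d/d = 4 + 1 = 5)
o(h, Z) = Z*h
o(4, W(s(5, 1)))*T(-22) = (5*4)*(-10 - 1*(-22)) = 20*(-10 + 22) = 20*12 = 240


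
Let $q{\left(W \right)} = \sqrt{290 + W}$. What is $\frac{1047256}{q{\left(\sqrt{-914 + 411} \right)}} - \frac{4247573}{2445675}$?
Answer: $- \frac{4247573}{2445675} + \frac{1047256}{\sqrt{290 + i \sqrt{503}}} \approx 61358.0 - 2369.1 i$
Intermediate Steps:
$\frac{1047256}{q{\left(\sqrt{-914 + 411} \right)}} - \frac{4247573}{2445675} = \frac{1047256}{\sqrt{290 + \sqrt{-914 + 411}}} - \frac{4247573}{2445675} = \frac{1047256}{\sqrt{290 + \sqrt{-503}}} - \frac{4247573}{2445675} = \frac{1047256}{\sqrt{290 + i \sqrt{503}}} - \frac{4247573}{2445675} = - \frac{4247573}{2445675} + \frac{1047256}{\sqrt{290 + i \sqrt{503}}}$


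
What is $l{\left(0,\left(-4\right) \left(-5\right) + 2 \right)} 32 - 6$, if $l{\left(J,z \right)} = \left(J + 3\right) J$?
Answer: $-6$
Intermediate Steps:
$l{\left(J,z \right)} = J \left(3 + J\right)$ ($l{\left(J,z \right)} = \left(3 + J\right) J = J \left(3 + J\right)$)
$l{\left(0,\left(-4\right) \left(-5\right) + 2 \right)} 32 - 6 = 0 \left(3 + 0\right) 32 - 6 = 0 \cdot 3 \cdot 32 - 6 = 0 \cdot 32 - 6 = 0 - 6 = -6$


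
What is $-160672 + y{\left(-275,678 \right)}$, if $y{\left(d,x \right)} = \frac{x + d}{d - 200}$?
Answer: $- \frac{76319603}{475} \approx -1.6067 \cdot 10^{5}$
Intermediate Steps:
$y{\left(d,x \right)} = \frac{d + x}{-200 + d}$
$-160672 + y{\left(-275,678 \right)} = -160672 + \frac{-275 + 678}{-200 - 275} = -160672 + \frac{1}{-475} \cdot 403 = -160672 - \frac{403}{475} = - \frac{76319603}{475}$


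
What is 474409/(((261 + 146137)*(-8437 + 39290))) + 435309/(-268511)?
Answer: -1966083922460647/1212815182131434 ≈ -1.6211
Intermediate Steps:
474409/(((261 + 146137)*(-8437 + 39290))) + 435309/(-268511) = 474409/((146398*30853)) + 435309*(-1/268511) = 474409/4516817494 - 435309/268511 = -1966083922460647/1212815182131434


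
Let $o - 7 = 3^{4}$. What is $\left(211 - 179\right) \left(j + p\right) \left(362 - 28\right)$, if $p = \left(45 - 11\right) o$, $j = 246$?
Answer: $34607744$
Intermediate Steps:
$o = 88$ ($o = 7 + 3^{4} = 7 + 81 = 88$)
$p = 2992$ ($p = \left(45 - 11\right) 88 = 34 \cdot 88 = 2992$)
$\left(211 - 179\right) \left(j + p\right) \left(362 - 28\right) = \left(211 - 179\right) \left(246 + 2992\right) \left(362 - 28\right) = 32 \cdot 3238 \cdot 334 = 103616 \cdot 334 = 34607744$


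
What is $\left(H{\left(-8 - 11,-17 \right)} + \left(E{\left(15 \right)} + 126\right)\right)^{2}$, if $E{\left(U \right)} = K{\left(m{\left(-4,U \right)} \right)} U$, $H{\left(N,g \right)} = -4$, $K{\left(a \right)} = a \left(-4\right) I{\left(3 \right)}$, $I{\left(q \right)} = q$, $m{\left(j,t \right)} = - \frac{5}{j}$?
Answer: $10609$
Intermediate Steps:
$K{\left(a \right)} = - 12 a$ ($K{\left(a \right)} = a \left(-4\right) 3 = - 4 a 3 = - 12 a$)
$E{\left(U \right)} = - 15 U$ ($E{\left(U \right)} = - 12 \left(- \frac{5}{-4}\right) U = - 12 \left(\left(-5\right) \left(- \frac{1}{4}\right)\right) U = \left(-12\right) \frac{5}{4} U = - 15 U$)
$\left(H{\left(-8 - 11,-17 \right)} + \left(E{\left(15 \right)} + 126\right)\right)^{2} = \left(-4 + \left(\left(-15\right) 15 + 126\right)\right)^{2} = \left(-4 + \left(-225 + 126\right)\right)^{2} = \left(-4 - 99\right)^{2} = \left(-103\right)^{2} = 10609$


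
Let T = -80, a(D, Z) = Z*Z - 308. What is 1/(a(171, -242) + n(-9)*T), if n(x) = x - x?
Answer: 1/58256 ≈ 1.7166e-5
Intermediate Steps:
a(D, Z) = -308 + Z**2 (a(D, Z) = Z**2 - 308 = -308 + Z**2)
n(x) = 0
1/(a(171, -242) + n(-9)*T) = 1/((-308 + (-242)**2) + 0*(-80)) = 1/((-308 + 58564) + 0) = 1/(58256 + 0) = 1/58256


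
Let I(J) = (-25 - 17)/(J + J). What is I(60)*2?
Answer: -7/10 ≈ -0.70000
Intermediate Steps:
I(J) = -21/J (I(J) = -42*1/(2*J) = -21/J)
I(60)*2 = -21/60*2 = -21*1/60*2 = -7/20*2 = -7/10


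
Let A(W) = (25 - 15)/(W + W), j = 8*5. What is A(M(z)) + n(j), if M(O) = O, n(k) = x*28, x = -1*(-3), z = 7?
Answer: 593/7 ≈ 84.714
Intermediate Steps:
j = 40
x = 3
n(k) = 84 (n(k) = 3*28 = 84)
A(W) = 5/W (A(W) = 10/((2*W)) = 10*(1/(2*W)) = 5/W)
A(M(z)) + n(j) = 5/7 + 84 = 593/7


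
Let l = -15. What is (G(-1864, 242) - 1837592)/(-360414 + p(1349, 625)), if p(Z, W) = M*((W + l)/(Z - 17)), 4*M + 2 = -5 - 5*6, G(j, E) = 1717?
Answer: 132183000/25950113 ≈ 5.0937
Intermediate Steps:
M = -37/4 (M = -½ + (-5 - 5*6)/4 = -½ + (-5 - 30)/4 = -½ + (¼)*(-35) = -½ - 35/4 = -37/4 ≈ -9.2500)
p(Z, W) = -37*(-15 + W)/(4*(-17 + Z)) (p(Z, W) = -37*(W - 15)/(4*(Z - 17)) = -37*(-15 + W)/(4*(-17 + Z)))
(G(-1864, 242) - 1837592)/(-360414 + p(1349, 625)) = (1717 - 1837592)/(-360414 + 37*(15 - 1*625)/(4*(-17 + 1349))) = -1835875/(-360414 + (37/4)*(15 - 625)/1332) = -1835875/(-360414 + (37/4)*(1/1332)*(-610)) = -1835875/(-360414 - 305/72) = -1835875/(-25950113/72) = -1835875*(-72/25950113) = 132183000/25950113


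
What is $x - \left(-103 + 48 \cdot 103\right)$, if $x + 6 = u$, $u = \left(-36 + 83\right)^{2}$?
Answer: $-2638$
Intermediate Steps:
$u = 2209$ ($u = 47^{2} = 2209$)
$x = 2203$ ($x = -6 + 2209 = 2203$)
$x - \left(-103 + 48 \cdot 103\right) = 2203 - \left(-103 + 48 \cdot 103\right) = 2203 - \left(-103 + 4944\right) = 2203 - 4841 = -2638$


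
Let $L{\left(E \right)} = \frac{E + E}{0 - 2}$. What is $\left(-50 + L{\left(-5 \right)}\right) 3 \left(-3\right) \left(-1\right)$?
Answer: $-405$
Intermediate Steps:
$L{\left(E \right)} = - E$ ($L{\left(E \right)} = \frac{2 E}{-2} = 2 E \left(- \frac{1}{2}\right) = - E$)
$\left(-50 + L{\left(-5 \right)}\right) 3 \left(-3\right) \left(-1\right) = \left(-50 - -5\right) 3 \left(-3\right) \left(-1\right) = \left(-50 + 5\right) \left(\left(-9\right) \left(-1\right)\right) = \left(-45\right) 9 = -405$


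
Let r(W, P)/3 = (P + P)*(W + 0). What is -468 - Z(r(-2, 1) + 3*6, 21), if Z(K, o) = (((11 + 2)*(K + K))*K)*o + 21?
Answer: -20145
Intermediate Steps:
r(W, P) = 6*P*W (r(W, P) = 3*((P + P)*(W + 0)) = 3*((2*P)*W) = 3*(2*P*W) = 6*P*W)
Z(K, o) = 21 + 26*o*K**2 (Z(K, o) = ((13*(2*K))*K)*o + 21 = ((26*K)*K)*o + 21 = (26*K**2)*o + 21 = 26*o*K**2 + 21 = 21 + 26*o*K**2)
-468 - Z(r(-2, 1) + 3*6, 21) = -468 - (21 + 26*21*(6*1*(-2) + 3*6)**2) = -468 - (21 + 26*21*(-12 + 18)**2) = -468 - (21 + 26*21*6**2) = -468 - (21 + 26*21*36) = -468 - (21 + 19656) = -468 - 1*19677 = -468 - 19677 = -20145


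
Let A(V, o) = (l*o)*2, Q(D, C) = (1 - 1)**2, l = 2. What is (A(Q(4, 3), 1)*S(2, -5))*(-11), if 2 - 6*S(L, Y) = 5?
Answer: 22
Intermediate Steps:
S(L, Y) = -1/2 (S(L, Y) = 1/3 - 1/6*5 = 1/3 - 5/6 = -1/2)
Q(D, C) = 0 (Q(D, C) = 0**2 = 0)
A(V, o) = 4*o (A(V, o) = (2*o)*2 = 4*o)
(A(Q(4, 3), 1)*S(2, -5))*(-11) = ((4*1)*(-1/2))*(-11) = (4*(-1/2))*(-11) = -2*(-11) = 22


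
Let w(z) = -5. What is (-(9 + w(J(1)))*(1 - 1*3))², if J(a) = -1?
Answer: 64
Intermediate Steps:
(-(9 + w(J(1)))*(1 - 1*3))² = (-(9 - 5)*(1 - 1*3))² = (-4*(1 - 3))² = (-4*(-2))² = (-1*(-8))² = 8² = 64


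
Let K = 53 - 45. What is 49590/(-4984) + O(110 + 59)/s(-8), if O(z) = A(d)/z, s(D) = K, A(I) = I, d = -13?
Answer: -645293/64792 ≈ -9.9595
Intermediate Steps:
K = 8
s(D) = 8
O(z) = -13/z
49590/(-4984) + O(110 + 59)/s(-8) = 49590/(-4984) - 13/(110 + 59)/8 = 49590*(-1/4984) - 13/169*(⅛) = -24795/2492 - 13*1/169*(⅛) = -24795/2492 - 1/13*⅛ = -24795/2492 - 1/104 = -645293/64792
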